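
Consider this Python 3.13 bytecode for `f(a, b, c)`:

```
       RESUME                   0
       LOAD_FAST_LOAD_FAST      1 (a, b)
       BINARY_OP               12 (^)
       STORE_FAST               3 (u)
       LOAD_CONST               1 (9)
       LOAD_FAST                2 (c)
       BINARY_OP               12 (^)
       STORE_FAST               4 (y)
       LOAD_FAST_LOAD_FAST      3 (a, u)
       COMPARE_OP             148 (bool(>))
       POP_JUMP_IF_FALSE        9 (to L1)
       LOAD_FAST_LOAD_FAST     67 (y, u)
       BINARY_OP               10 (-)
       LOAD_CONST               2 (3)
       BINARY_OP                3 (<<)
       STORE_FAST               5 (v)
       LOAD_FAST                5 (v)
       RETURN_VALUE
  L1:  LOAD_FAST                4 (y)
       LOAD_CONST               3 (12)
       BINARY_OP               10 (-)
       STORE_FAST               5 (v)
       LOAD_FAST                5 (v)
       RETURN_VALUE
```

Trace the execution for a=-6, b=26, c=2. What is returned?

LOAD_FAST_LOAD_FAST a,b → push -6,26. Stack: [-6, 26]
BINARY_OP ^ → -6 ^ 26 = -32. Stack: [-32]
STORE_FAST u → u=-32. Stack: []
LOAD_CONST → push 9. Stack: [9]
LOAD_FAST c → push 2. Stack: [9, 2]
BINARY_OP ^ → 9 ^ 2 = 11. Stack: [11]
STORE_FAST y → y=11. Stack: []
LOAD_FAST_LOAD_FAST a,u → push -6,-32. Stack: [-6, -32]
COMPARE_OP bool(>) → -6 vs -32 = True. Stack: [True]
POP_JUMP_IF_FALSE → pop True; no jump. Stack: []
LOAD_FAST_LOAD_FAST y,u → push 11,-32. Stack: [11, -32]
BINARY_OP - → 11 - -32 = 43. Stack: [43]
LOAD_CONST → push 3. Stack: [43, 3]
BINARY_OP << → 43 << 3 = 344. Stack: [344]
STORE_FAST v → v=344. Stack: []
LOAD_FAST v → push 344. Stack: [344]
RETURN_VALUE → return 344.

344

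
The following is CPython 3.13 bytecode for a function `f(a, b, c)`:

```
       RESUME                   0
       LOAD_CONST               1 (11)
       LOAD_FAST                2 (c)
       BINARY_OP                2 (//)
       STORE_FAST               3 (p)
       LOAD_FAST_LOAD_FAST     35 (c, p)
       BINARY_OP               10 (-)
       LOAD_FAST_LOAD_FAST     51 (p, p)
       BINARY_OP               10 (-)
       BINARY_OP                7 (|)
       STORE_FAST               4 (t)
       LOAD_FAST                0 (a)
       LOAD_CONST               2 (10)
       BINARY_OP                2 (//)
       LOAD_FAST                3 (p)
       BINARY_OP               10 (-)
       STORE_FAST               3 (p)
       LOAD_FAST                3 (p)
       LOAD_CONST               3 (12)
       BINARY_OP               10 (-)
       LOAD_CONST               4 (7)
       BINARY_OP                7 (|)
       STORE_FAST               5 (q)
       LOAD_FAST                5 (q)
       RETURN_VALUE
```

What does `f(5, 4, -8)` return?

LOAD_CONST → push 11. Stack: [11]
LOAD_FAST c → push -8. Stack: [11, -8]
BINARY_OP // → 11 // -8 = -2. Stack: [-2]
STORE_FAST p → p=-2. Stack: []
LOAD_FAST_LOAD_FAST c,p → push -8,-2. Stack: [-8, -2]
BINARY_OP - → -8 - -2 = -6. Stack: [-6]
LOAD_FAST_LOAD_FAST p,p → push -2,-2. Stack: [-6, -2, -2]
BINARY_OP - → -2 - -2 = 0. Stack: [-6, 0]
BINARY_OP | → -6 | 0 = -6. Stack: [-6]
STORE_FAST t → t=-6. Stack: []
LOAD_FAST a → push 5. Stack: [5]
LOAD_CONST → push 10. Stack: [5, 10]
BINARY_OP // → 5 // 10 = 0. Stack: [0]
LOAD_FAST p → push -2. Stack: [0, -2]
BINARY_OP - → 0 - -2 = 2. Stack: [2]
STORE_FAST p → p=2. Stack: []
LOAD_FAST p → push 2. Stack: [2]
LOAD_CONST → push 12. Stack: [2, 12]
BINARY_OP - → 2 - 12 = -10. Stack: [-10]
LOAD_CONST → push 7. Stack: [-10, 7]
BINARY_OP | → -10 | 7 = -9. Stack: [-9]
STORE_FAST q → q=-9. Stack: []
LOAD_FAST q → push -9. Stack: [-9]
RETURN_VALUE → return -9.

-9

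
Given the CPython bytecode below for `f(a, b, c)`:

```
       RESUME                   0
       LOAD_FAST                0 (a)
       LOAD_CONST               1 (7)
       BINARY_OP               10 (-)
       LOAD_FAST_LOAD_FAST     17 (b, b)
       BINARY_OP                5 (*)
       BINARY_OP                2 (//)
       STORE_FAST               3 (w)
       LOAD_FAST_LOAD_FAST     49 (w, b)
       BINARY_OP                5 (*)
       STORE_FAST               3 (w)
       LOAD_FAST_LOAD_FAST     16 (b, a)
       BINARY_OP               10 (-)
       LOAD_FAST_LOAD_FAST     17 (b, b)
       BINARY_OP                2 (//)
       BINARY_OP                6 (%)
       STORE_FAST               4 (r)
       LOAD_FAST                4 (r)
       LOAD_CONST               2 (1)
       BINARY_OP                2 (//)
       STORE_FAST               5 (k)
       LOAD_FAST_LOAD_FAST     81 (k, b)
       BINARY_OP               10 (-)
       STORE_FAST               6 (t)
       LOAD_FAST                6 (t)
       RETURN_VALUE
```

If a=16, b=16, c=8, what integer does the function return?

LOAD_FAST a → push 16. Stack: [16]
LOAD_CONST → push 7. Stack: [16, 7]
BINARY_OP - → 16 - 7 = 9. Stack: [9]
LOAD_FAST_LOAD_FAST b,b → push 16,16. Stack: [9, 16, 16]
BINARY_OP * → 16 * 16 = 256. Stack: [9, 256]
BINARY_OP // → 9 // 256 = 0. Stack: [0]
STORE_FAST w → w=0. Stack: []
LOAD_FAST_LOAD_FAST w,b → push 0,16. Stack: [0, 16]
BINARY_OP * → 0 * 16 = 0. Stack: [0]
STORE_FAST w → w=0. Stack: []
LOAD_FAST_LOAD_FAST b,a → push 16,16. Stack: [16, 16]
BINARY_OP - → 16 - 16 = 0. Stack: [0]
LOAD_FAST_LOAD_FAST b,b → push 16,16. Stack: [0, 16, 16]
BINARY_OP // → 16 // 16 = 1. Stack: [0, 1]
BINARY_OP % → 0 % 1 = 0. Stack: [0]
STORE_FAST r → r=0. Stack: []
LOAD_FAST r → push 0. Stack: [0]
LOAD_CONST → push 1. Stack: [0, 1]
BINARY_OP // → 0 // 1 = 0. Stack: [0]
STORE_FAST k → k=0. Stack: []
LOAD_FAST_LOAD_FAST k,b → push 0,16. Stack: [0, 16]
BINARY_OP - → 0 - 16 = -16. Stack: [-16]
STORE_FAST t → t=-16. Stack: []
LOAD_FAST t → push -16. Stack: [-16]
RETURN_VALUE → return -16.

-16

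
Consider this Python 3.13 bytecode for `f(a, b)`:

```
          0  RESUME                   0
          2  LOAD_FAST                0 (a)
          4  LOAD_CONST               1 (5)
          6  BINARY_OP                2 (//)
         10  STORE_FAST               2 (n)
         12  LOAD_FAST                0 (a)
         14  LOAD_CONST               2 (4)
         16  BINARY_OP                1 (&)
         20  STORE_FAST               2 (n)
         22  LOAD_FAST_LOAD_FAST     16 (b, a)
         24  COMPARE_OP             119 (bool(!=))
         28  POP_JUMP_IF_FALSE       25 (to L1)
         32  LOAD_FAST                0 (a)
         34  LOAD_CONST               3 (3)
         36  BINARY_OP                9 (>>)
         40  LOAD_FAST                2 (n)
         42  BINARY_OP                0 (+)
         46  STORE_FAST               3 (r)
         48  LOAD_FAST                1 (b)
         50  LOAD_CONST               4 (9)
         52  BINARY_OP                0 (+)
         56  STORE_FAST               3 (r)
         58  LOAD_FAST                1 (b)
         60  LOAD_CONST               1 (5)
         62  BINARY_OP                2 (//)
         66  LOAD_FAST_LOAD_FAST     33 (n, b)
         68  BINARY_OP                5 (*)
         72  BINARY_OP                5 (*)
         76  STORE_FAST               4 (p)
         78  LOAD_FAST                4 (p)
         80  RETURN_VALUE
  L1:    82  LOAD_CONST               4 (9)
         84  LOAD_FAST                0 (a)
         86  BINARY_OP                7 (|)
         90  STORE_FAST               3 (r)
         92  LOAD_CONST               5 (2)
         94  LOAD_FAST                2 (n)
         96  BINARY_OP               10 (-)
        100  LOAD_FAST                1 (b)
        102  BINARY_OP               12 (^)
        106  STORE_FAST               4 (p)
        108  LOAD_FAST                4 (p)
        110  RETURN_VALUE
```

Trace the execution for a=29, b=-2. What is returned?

LOAD_FAST a → push 29. Stack: [29]
LOAD_CONST → push 5. Stack: [29, 5]
BINARY_OP // → 29 // 5 = 5. Stack: [5]
STORE_FAST n → n=5. Stack: []
LOAD_FAST a → push 29. Stack: [29]
LOAD_CONST → push 4. Stack: [29, 4]
BINARY_OP & → 29 & 4 = 4. Stack: [4]
STORE_FAST n → n=4. Stack: []
LOAD_FAST_LOAD_FAST b,a → push -2,29. Stack: [-2, 29]
COMPARE_OP bool(!=) → -2 vs 29 = True. Stack: [True]
POP_JUMP_IF_FALSE → pop True; no jump. Stack: []
LOAD_FAST a → push 29. Stack: [29]
LOAD_CONST → push 3. Stack: [29, 3]
BINARY_OP >> → 29 >> 3 = 3. Stack: [3]
LOAD_FAST n → push 4. Stack: [3, 4]
BINARY_OP + → 3 + 4 = 7. Stack: [7]
STORE_FAST r → r=7. Stack: []
LOAD_FAST b → push -2. Stack: [-2]
LOAD_CONST → push 9. Stack: [-2, 9]
BINARY_OP + → -2 + 9 = 7. Stack: [7]
STORE_FAST r → r=7. Stack: []
LOAD_FAST b → push -2. Stack: [-2]
LOAD_CONST → push 5. Stack: [-2, 5]
BINARY_OP // → -2 // 5 = -1. Stack: [-1]
LOAD_FAST_LOAD_FAST n,b → push 4,-2. Stack: [-1, 4, -2]
BINARY_OP * → 4 * -2 = -8. Stack: [-1, -8]
BINARY_OP * → -1 * -8 = 8. Stack: [8]
STORE_FAST p → p=8. Stack: []
LOAD_FAST p → push 8. Stack: [8]
RETURN_VALUE → return 8.

8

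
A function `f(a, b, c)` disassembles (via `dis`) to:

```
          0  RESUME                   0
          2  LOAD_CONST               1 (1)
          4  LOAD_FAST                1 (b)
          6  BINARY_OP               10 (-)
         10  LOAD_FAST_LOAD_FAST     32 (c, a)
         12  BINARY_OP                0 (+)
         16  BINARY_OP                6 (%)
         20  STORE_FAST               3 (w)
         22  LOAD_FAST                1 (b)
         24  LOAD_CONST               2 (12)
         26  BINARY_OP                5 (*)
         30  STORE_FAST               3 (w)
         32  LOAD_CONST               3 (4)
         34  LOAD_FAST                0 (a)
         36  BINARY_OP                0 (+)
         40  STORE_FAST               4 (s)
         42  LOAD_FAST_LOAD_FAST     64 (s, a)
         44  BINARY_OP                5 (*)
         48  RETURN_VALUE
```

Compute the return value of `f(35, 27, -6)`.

LOAD_CONST → push 1. Stack: [1]
LOAD_FAST b → push 27. Stack: [1, 27]
BINARY_OP - → 1 - 27 = -26. Stack: [-26]
LOAD_FAST_LOAD_FAST c,a → push -6,35. Stack: [-26, -6, 35]
BINARY_OP + → -6 + 35 = 29. Stack: [-26, 29]
BINARY_OP % → -26 % 29 = 3. Stack: [3]
STORE_FAST w → w=3. Stack: []
LOAD_FAST b → push 27. Stack: [27]
LOAD_CONST → push 12. Stack: [27, 12]
BINARY_OP * → 27 * 12 = 324. Stack: [324]
STORE_FAST w → w=324. Stack: []
LOAD_CONST → push 4. Stack: [4]
LOAD_FAST a → push 35. Stack: [4, 35]
BINARY_OP + → 4 + 35 = 39. Stack: [39]
STORE_FAST s → s=39. Stack: []
LOAD_FAST_LOAD_FAST s,a → push 39,35. Stack: [39, 35]
BINARY_OP * → 39 * 35 = 1365. Stack: [1365]
RETURN_VALUE → return 1365.

1365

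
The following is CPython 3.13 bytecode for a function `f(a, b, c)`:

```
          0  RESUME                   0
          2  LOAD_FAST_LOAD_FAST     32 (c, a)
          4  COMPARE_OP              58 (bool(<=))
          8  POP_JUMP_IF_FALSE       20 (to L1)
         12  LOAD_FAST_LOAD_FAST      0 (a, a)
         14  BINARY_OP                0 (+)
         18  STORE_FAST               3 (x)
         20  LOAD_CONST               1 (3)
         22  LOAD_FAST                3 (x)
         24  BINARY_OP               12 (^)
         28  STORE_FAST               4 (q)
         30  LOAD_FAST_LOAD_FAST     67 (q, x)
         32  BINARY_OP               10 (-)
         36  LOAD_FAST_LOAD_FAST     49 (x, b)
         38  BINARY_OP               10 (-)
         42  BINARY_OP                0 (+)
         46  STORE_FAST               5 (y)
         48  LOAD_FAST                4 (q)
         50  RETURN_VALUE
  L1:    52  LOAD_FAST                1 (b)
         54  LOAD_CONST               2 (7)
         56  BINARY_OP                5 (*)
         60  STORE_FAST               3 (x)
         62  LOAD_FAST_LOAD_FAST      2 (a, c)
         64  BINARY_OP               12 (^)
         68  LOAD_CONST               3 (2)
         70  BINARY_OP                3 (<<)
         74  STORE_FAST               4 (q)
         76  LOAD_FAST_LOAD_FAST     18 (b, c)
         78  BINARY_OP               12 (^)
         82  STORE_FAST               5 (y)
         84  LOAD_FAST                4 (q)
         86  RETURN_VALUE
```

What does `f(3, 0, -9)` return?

5

LOAD_FAST_LOAD_FAST c,a → push -9,3. Stack: [-9, 3]
COMPARE_OP bool(<=) → -9 vs 3 = True. Stack: [True]
POP_JUMP_IF_FALSE → pop True; no jump. Stack: []
LOAD_FAST_LOAD_FAST a,a → push 3,3. Stack: [3, 3]
BINARY_OP + → 3 + 3 = 6. Stack: [6]
STORE_FAST x → x=6. Stack: []
LOAD_CONST → push 3. Stack: [3]
LOAD_FAST x → push 6. Stack: [3, 6]
BINARY_OP ^ → 3 ^ 6 = 5. Stack: [5]
STORE_FAST q → q=5. Stack: []
LOAD_FAST_LOAD_FAST q,x → push 5,6. Stack: [5, 6]
BINARY_OP - → 5 - 6 = -1. Stack: [-1]
LOAD_FAST_LOAD_FAST x,b → push 6,0. Stack: [-1, 6, 0]
BINARY_OP - → 6 - 0 = 6. Stack: [-1, 6]
BINARY_OP + → -1 + 6 = 5. Stack: [5]
STORE_FAST y → y=5. Stack: []
LOAD_FAST q → push 5. Stack: [5]
RETURN_VALUE → return 5.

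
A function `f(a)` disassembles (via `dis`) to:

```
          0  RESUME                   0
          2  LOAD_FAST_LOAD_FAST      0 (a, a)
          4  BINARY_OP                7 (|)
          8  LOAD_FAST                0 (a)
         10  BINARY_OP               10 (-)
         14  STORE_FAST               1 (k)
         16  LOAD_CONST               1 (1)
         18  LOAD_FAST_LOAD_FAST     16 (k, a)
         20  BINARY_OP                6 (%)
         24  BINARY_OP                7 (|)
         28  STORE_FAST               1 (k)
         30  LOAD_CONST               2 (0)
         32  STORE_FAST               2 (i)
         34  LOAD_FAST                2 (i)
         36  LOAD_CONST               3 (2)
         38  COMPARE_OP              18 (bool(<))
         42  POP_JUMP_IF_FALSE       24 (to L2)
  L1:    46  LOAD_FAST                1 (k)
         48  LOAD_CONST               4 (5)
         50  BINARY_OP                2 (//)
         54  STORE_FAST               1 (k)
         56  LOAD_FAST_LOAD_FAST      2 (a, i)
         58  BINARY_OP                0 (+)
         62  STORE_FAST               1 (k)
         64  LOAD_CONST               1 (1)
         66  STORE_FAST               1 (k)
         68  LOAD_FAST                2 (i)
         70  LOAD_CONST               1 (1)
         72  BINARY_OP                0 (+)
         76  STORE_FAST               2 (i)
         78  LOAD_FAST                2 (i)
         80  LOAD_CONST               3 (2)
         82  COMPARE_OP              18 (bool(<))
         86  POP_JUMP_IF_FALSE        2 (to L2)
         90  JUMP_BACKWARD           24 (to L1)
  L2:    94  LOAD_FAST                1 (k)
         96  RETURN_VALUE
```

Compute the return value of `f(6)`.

LOAD_FAST_LOAD_FAST a,a → push 6,6. Stack: [6, 6]
BINARY_OP | → 6 | 6 = 6. Stack: [6]
LOAD_FAST a → push 6. Stack: [6, 6]
BINARY_OP - → 6 - 6 = 0. Stack: [0]
STORE_FAST k → k=0. Stack: []
LOAD_CONST → push 1. Stack: [1]
LOAD_FAST_LOAD_FAST k,a → push 0,6. Stack: [1, 0, 6]
BINARY_OP % → 0 % 6 = 0. Stack: [1, 0]
BINARY_OP | → 1 | 0 = 1. Stack: [1]
STORE_FAST k → k=1. Stack: []
LOAD_CONST → push 0. Stack: [0]
STORE_FAST i → i=0. Stack: []
LOAD_FAST i → push 0. Stack: [0]
LOAD_CONST → push 2. Stack: [0, 2]
COMPARE_OP bool(<) → 0 vs 2 = True. Stack: [True]
POP_JUMP_IF_FALSE → pop True; no jump. Stack: []
LOAD_FAST k → push 1. Stack: [1]
LOAD_CONST → push 5. Stack: [1, 5]
BINARY_OP // → 1 // 5 = 0. Stack: [0]
STORE_FAST k → k=0. Stack: []
LOAD_FAST_LOAD_FAST a,i → push 6,0. Stack: [6, 0]
BINARY_OP + → 6 + 0 = 6. Stack: [6]
STORE_FAST k → k=6. Stack: []
LOAD_CONST → push 1. Stack: [1]
STORE_FAST k → k=1. Stack: []
LOAD_FAST i → push 0. Stack: [0]
LOAD_CONST → push 1. Stack: [0, 1]
BINARY_OP + → 0 + 1 = 1. Stack: [1]
STORE_FAST i → i=1. Stack: []
LOAD_FAST i → push 1. Stack: [1]
LOAD_CONST → push 2. Stack: [1, 2]
COMPARE_OP bool(<) → 1 vs 2 = True. Stack: [True]
POP_JUMP_IF_FALSE → pop True; no jump. Stack: []
LOAD_FAST k → push 1. Stack: [1]
LOAD_CONST → push 5. Stack: [1, 5]
BINARY_OP // → 1 // 5 = 0. Stack: [0]
STORE_FAST k → k=0. Stack: []
LOAD_FAST_LOAD_FAST a,i → push 6,1. Stack: [6, 1]
BINARY_OP + → 6 + 1 = 7. Stack: [7]
STORE_FAST k → k=7. Stack: []
LOAD_CONST → push 1. Stack: [1]
STORE_FAST k → k=1. Stack: []
LOAD_FAST i → push 1. Stack: [1]
LOAD_CONST → push 1. Stack: [1, 1]
BINARY_OP + → 1 + 1 = 2. Stack: [2]
STORE_FAST i → i=2. Stack: []
LOAD_FAST i → push 2. Stack: [2]
LOAD_CONST → push 2. Stack: [2, 2]
COMPARE_OP bool(<) → 2 vs 2 = False. Stack: [False]
POP_JUMP_IF_FALSE → pop False; jump. Stack: []
LOAD_FAST k → push 1. Stack: [1]
RETURN_VALUE → return 1.

1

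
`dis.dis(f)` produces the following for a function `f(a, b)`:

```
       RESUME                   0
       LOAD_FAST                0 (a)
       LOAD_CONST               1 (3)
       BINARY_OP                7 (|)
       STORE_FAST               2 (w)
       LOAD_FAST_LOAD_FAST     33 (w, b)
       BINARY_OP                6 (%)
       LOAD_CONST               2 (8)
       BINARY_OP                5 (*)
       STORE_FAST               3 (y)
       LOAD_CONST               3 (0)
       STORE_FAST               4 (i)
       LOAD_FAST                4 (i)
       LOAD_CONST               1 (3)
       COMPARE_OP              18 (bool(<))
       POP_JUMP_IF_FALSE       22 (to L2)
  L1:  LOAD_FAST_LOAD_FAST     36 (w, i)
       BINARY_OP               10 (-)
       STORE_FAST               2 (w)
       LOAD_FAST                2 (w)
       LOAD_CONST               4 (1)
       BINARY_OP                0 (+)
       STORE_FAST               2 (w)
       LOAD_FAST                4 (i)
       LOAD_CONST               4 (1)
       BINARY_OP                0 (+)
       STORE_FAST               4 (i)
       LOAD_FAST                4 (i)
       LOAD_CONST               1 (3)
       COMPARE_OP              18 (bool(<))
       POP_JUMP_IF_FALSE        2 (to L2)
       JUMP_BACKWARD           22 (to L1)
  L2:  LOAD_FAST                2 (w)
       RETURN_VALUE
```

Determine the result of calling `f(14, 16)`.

15

LOAD_FAST a → push 14. Stack: [14]
LOAD_CONST → push 3. Stack: [14, 3]
BINARY_OP | → 14 | 3 = 15. Stack: [15]
STORE_FAST w → w=15. Stack: []
LOAD_FAST_LOAD_FAST w,b → push 15,16. Stack: [15, 16]
BINARY_OP % → 15 % 16 = 15. Stack: [15]
LOAD_CONST → push 8. Stack: [15, 8]
BINARY_OP * → 15 * 8 = 120. Stack: [120]
STORE_FAST y → y=120. Stack: []
LOAD_CONST → push 0. Stack: [0]
STORE_FAST i → i=0. Stack: []
LOAD_FAST i → push 0. Stack: [0]
LOAD_CONST → push 3. Stack: [0, 3]
COMPARE_OP bool(<) → 0 vs 3 = True. Stack: [True]
POP_JUMP_IF_FALSE → pop True; no jump. Stack: []
LOAD_FAST_LOAD_FAST w,i → push 15,0. Stack: [15, 0]
BINARY_OP - → 15 - 0 = 15. Stack: [15]
STORE_FAST w → w=15. Stack: []
LOAD_FAST w → push 15. Stack: [15]
LOAD_CONST → push 1. Stack: [15, 1]
BINARY_OP + → 15 + 1 = 16. Stack: [16]
STORE_FAST w → w=16. Stack: []
LOAD_FAST i → push 0. Stack: [0]
LOAD_CONST → push 1. Stack: [0, 1]
BINARY_OP + → 0 + 1 = 1. Stack: [1]
STORE_FAST i → i=1. Stack: []
LOAD_FAST i → push 1. Stack: [1]
LOAD_CONST → push 3. Stack: [1, 3]
COMPARE_OP bool(<) → 1 vs 3 = True. Stack: [True]
POP_JUMP_IF_FALSE → pop True; no jump. Stack: []
LOAD_FAST_LOAD_FAST w,i → push 16,1. Stack: [16, 1]
BINARY_OP - → 16 - 1 = 15. Stack: [15]
STORE_FAST w → w=15. Stack: []
LOAD_FAST w → push 15. Stack: [15]
LOAD_CONST → push 1. Stack: [15, 1]
BINARY_OP + → 15 + 1 = 16. Stack: [16]
STORE_FAST w → w=16. Stack: []
LOAD_FAST i → push 1. Stack: [1]
LOAD_CONST → push 1. Stack: [1, 1]
BINARY_OP + → 1 + 1 = 2. Stack: [2]
STORE_FAST i → i=2. Stack: []
LOAD_FAST i → push 2. Stack: [2]
LOAD_CONST → push 3. Stack: [2, 3]
COMPARE_OP bool(<) → 2 vs 3 = True. Stack: [True]
POP_JUMP_IF_FALSE → pop True; no jump. Stack: []
LOAD_FAST_LOAD_FAST w,i → push 16,2. Stack: [16, 2]
BINARY_OP - → 16 - 2 = 14. Stack: [14]
STORE_FAST w → w=14. Stack: []
LOAD_FAST w → push 14. Stack: [14]
LOAD_CONST → push 1. Stack: [14, 1]
BINARY_OP + → 14 + 1 = 15. Stack: [15]
STORE_FAST w → w=15. Stack: []
LOAD_FAST i → push 2. Stack: [2]
LOAD_CONST → push 1. Stack: [2, 1]
BINARY_OP + → 2 + 1 = 3. Stack: [3]
STORE_FAST i → i=3. Stack: []
LOAD_FAST i → push 3. Stack: [3]
LOAD_CONST → push 3. Stack: [3, 3]
COMPARE_OP bool(<) → 3 vs 3 = False. Stack: [False]
POP_JUMP_IF_FALSE → pop False; jump. Stack: []
LOAD_FAST w → push 15. Stack: [15]
RETURN_VALUE → return 15.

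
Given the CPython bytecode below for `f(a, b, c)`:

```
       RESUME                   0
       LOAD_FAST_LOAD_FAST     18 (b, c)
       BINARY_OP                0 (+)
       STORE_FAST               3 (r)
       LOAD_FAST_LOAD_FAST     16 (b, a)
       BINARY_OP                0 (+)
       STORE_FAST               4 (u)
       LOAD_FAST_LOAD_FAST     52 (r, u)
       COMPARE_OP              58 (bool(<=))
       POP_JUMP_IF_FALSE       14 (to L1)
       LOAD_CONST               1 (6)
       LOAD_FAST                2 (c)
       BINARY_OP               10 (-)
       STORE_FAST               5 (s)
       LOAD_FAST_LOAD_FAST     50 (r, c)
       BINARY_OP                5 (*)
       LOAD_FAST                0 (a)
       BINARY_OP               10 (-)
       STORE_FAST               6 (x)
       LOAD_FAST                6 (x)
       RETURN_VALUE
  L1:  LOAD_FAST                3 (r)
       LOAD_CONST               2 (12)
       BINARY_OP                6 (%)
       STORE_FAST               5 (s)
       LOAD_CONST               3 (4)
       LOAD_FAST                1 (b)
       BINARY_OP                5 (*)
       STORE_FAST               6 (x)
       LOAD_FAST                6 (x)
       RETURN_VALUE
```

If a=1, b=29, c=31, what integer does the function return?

116

LOAD_FAST_LOAD_FAST b,c → push 29,31. Stack: [29, 31]
BINARY_OP + → 29 + 31 = 60. Stack: [60]
STORE_FAST r → r=60. Stack: []
LOAD_FAST_LOAD_FAST b,a → push 29,1. Stack: [29, 1]
BINARY_OP + → 29 + 1 = 30. Stack: [30]
STORE_FAST u → u=30. Stack: []
LOAD_FAST_LOAD_FAST r,u → push 60,30. Stack: [60, 30]
COMPARE_OP bool(<=) → 60 vs 30 = False. Stack: [False]
POP_JUMP_IF_FALSE → pop False; jump. Stack: []
LOAD_FAST r → push 60. Stack: [60]
LOAD_CONST → push 12. Stack: [60, 12]
BINARY_OP % → 60 % 12 = 0. Stack: [0]
STORE_FAST s → s=0. Stack: []
LOAD_CONST → push 4. Stack: [4]
LOAD_FAST b → push 29. Stack: [4, 29]
BINARY_OP * → 4 * 29 = 116. Stack: [116]
STORE_FAST x → x=116. Stack: []
LOAD_FAST x → push 116. Stack: [116]
RETURN_VALUE → return 116.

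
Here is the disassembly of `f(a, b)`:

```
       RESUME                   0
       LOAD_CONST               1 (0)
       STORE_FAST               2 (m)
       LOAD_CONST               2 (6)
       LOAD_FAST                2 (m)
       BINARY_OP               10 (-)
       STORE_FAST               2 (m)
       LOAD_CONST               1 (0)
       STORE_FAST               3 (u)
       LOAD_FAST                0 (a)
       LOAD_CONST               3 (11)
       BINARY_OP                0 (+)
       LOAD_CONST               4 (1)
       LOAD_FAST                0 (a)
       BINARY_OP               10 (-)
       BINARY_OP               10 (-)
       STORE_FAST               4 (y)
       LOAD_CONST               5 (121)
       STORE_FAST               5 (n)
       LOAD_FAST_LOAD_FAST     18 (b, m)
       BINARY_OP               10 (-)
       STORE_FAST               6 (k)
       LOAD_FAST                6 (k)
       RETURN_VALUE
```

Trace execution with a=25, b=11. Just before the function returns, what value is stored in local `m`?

6

LOAD_CONST → push 0. Stack: [0]
STORE_FAST m → m=0. Stack: []
LOAD_CONST → push 6. Stack: [6]
LOAD_FAST m → push 0. Stack: [6, 0]
BINARY_OP - → 6 - 0 = 6. Stack: [6]
STORE_FAST m → m=6. Stack: []
LOAD_CONST → push 0. Stack: [0]
STORE_FAST u → u=0. Stack: []
LOAD_FAST a → push 25. Stack: [25]
LOAD_CONST → push 11. Stack: [25, 11]
BINARY_OP + → 25 + 11 = 36. Stack: [36]
LOAD_CONST → push 1. Stack: [36, 1]
LOAD_FAST a → push 25. Stack: [36, 1, 25]
BINARY_OP - → 1 - 25 = -24. Stack: [36, -24]
BINARY_OP - → 36 - -24 = 60. Stack: [60]
STORE_FAST y → y=60. Stack: []
LOAD_CONST → push 121. Stack: [121]
STORE_FAST n → n=121. Stack: []
LOAD_FAST_LOAD_FAST b,m → push 11,6. Stack: [11, 6]
BINARY_OP - → 11 - 6 = 5. Stack: [5]
STORE_FAST k → k=5. Stack: []
LOAD_FAST k → push 5. Stack: [5]
RETURN_VALUE → return 5.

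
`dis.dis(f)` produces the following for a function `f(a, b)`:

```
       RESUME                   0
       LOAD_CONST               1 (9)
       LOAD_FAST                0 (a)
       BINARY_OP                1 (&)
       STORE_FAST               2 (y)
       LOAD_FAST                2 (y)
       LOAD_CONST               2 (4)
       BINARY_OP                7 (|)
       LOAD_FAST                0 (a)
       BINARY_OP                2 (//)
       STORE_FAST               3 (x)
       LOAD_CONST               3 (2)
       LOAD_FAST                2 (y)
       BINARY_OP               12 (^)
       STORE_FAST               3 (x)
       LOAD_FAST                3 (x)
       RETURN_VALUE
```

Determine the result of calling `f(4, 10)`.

LOAD_CONST → push 9. Stack: [9]
LOAD_FAST a → push 4. Stack: [9, 4]
BINARY_OP & → 9 & 4 = 0. Stack: [0]
STORE_FAST y → y=0. Stack: []
LOAD_FAST y → push 0. Stack: [0]
LOAD_CONST → push 4. Stack: [0, 4]
BINARY_OP | → 0 | 4 = 4. Stack: [4]
LOAD_FAST a → push 4. Stack: [4, 4]
BINARY_OP // → 4 // 4 = 1. Stack: [1]
STORE_FAST x → x=1. Stack: []
LOAD_CONST → push 2. Stack: [2]
LOAD_FAST y → push 0. Stack: [2, 0]
BINARY_OP ^ → 2 ^ 0 = 2. Stack: [2]
STORE_FAST x → x=2. Stack: []
LOAD_FAST x → push 2. Stack: [2]
RETURN_VALUE → return 2.

2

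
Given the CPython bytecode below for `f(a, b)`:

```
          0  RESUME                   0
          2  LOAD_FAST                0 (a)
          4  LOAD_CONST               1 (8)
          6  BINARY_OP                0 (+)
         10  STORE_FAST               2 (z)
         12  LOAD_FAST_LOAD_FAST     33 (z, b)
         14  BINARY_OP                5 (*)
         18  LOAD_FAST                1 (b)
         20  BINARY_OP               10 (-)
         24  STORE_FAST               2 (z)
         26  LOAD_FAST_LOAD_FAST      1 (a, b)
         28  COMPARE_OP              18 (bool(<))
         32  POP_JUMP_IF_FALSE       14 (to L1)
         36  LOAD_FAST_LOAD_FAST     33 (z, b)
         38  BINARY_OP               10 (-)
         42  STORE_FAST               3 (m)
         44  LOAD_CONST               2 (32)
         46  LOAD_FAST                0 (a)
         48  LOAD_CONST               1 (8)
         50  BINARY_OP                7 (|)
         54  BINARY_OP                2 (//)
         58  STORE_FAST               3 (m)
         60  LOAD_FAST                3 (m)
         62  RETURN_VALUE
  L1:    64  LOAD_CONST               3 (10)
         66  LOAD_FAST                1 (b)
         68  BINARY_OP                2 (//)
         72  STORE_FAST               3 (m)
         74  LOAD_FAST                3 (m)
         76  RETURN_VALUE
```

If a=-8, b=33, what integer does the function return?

-4

LOAD_FAST a → push -8. Stack: [-8]
LOAD_CONST → push 8. Stack: [-8, 8]
BINARY_OP + → -8 + 8 = 0. Stack: [0]
STORE_FAST z → z=0. Stack: []
LOAD_FAST_LOAD_FAST z,b → push 0,33. Stack: [0, 33]
BINARY_OP * → 0 * 33 = 0. Stack: [0]
LOAD_FAST b → push 33. Stack: [0, 33]
BINARY_OP - → 0 - 33 = -33. Stack: [-33]
STORE_FAST z → z=-33. Stack: []
LOAD_FAST_LOAD_FAST a,b → push -8,33. Stack: [-8, 33]
COMPARE_OP bool(<) → -8 vs 33 = True. Stack: [True]
POP_JUMP_IF_FALSE → pop True; no jump. Stack: []
LOAD_FAST_LOAD_FAST z,b → push -33,33. Stack: [-33, 33]
BINARY_OP - → -33 - 33 = -66. Stack: [-66]
STORE_FAST m → m=-66. Stack: []
LOAD_CONST → push 32. Stack: [32]
LOAD_FAST a → push -8. Stack: [32, -8]
LOAD_CONST → push 8. Stack: [32, -8, 8]
BINARY_OP | → -8 | 8 = -8. Stack: [32, -8]
BINARY_OP // → 32 // -8 = -4. Stack: [-4]
STORE_FAST m → m=-4. Stack: []
LOAD_FAST m → push -4. Stack: [-4]
RETURN_VALUE → return -4.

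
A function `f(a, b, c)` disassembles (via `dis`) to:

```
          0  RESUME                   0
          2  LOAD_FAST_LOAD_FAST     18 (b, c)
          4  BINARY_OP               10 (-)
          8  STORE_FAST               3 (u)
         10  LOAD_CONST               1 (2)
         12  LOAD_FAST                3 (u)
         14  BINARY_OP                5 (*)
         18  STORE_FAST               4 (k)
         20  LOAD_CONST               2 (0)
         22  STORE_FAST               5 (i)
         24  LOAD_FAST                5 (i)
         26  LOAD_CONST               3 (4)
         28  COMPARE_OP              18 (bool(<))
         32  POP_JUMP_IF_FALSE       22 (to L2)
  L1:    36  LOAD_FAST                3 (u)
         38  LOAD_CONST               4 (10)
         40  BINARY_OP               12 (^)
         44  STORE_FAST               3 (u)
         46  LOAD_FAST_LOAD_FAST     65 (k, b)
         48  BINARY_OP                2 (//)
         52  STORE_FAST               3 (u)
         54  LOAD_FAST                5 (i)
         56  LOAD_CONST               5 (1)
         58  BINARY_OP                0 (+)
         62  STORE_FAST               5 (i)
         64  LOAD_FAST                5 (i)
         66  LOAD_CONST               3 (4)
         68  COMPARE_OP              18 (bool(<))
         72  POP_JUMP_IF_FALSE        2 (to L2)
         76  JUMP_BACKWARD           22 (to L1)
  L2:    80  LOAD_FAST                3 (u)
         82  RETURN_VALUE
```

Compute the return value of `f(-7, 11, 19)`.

-2

LOAD_FAST_LOAD_FAST b,c → push 11,19
BINARY_OP - → 11 - 19 = -8
STORE_FAST u → u=-8
LOAD_CONST → push 2
LOAD_FAST u → push -8
BINARY_OP * → 2 * -8 = -16
STORE_FAST k → k=-16
LOAD_CONST → push 0
STORE_FAST i → i=0
LOAD_FAST i → push 0
LOAD_CONST → push 4
COMPARE_OP bool(<) → 0 vs 4 = True
POP_JUMP_IF_FALSE → pop True; no jump
LOAD_FAST u → push -8
LOAD_CONST → push 10
BINARY_OP ^ → -8 ^ 10 = -14
STORE_FAST u → u=-14
LOAD_FAST_LOAD_FAST k,b → push -16,11
BINARY_OP // → -16 // 11 = -2
STORE_FAST u → u=-2
LOAD_FAST i → push 0
LOAD_CONST → push 1
BINARY_OP + → 0 + 1 = 1
STORE_FAST i → i=1
LOAD_FAST i → push 1
LOAD_CONST → push 4
COMPARE_OP bool(<) → 1 vs 4 = True
POP_JUMP_IF_FALSE → pop True; no jump
LOAD_FAST u → push -2
LOAD_CONST → push 10
BINARY_OP ^ → -2 ^ 10 = -12
STORE_FAST u → u=-12
LOAD_FAST_LOAD_FAST k,b → push -16,11
BINARY_OP // → -16 // 11 = -2
STORE_FAST u → u=-2
LOAD_FAST i → push 1
LOAD_CONST → push 1
BINARY_OP + → 1 + 1 = 2
STORE_FAST i → i=2
LOAD_FAST i → push 2
LOAD_CONST → push 4
COMPARE_OP bool(<) → 2 vs 4 = True
POP_JUMP_IF_FALSE → pop True; no jump
LOAD_FAST u → push -2
LOAD_CONST → push 10
BINARY_OP ^ → -2 ^ 10 = -12
STORE_FAST u → u=-12
LOAD_FAST_LOAD_FAST k,b → push -16,11
BINARY_OP // → -16 // 11 = -2
STORE_FAST u → u=-2
LOAD_FAST i → push 2
LOAD_CONST → push 1
BINARY_OP + → 2 + 1 = 3
STORE_FAST i → i=3
LOAD_FAST i → push 3
LOAD_CONST → push 4
COMPARE_OP bool(<) → 3 vs 4 = True
POP_JUMP_IF_FALSE → pop True; no jump
LOAD_FAST u → push -2
LOAD_CONST → push 10
BINARY_OP ^ → -2 ^ 10 = -12
STORE_FAST u → u=-12
LOAD_FAST_LOAD_FAST k,b → push -16,11
BINARY_OP // → -16 // 11 = -2
STORE_FAST u → u=-2
LOAD_FAST i → push 3
LOAD_CONST → push 1
BINARY_OP + → 3 + 1 = 4
STORE_FAST i → i=4
LOAD_FAST i → push 4
LOAD_CONST → push 4
COMPARE_OP bool(<) → 4 vs 4 = False
POP_JUMP_IF_FALSE → pop False; jump
LOAD_FAST u → push -2
RETURN_VALUE → return -2.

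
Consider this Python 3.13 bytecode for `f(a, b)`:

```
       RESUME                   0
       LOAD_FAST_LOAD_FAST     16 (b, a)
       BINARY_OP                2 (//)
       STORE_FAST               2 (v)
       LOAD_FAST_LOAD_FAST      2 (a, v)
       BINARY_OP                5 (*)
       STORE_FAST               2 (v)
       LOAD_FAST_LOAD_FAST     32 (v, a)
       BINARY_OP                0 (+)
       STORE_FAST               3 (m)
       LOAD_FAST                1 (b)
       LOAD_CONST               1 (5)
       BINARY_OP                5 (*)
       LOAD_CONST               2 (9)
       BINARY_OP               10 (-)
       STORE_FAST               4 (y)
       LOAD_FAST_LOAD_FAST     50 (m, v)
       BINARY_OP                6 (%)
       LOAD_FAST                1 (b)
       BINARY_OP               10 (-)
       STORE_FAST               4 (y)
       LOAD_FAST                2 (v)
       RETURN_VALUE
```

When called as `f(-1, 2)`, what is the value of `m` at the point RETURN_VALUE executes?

1

LOAD_FAST_LOAD_FAST b,a → push 2,-1. Stack: [2, -1]
BINARY_OP // → 2 // -1 = -2. Stack: [-2]
STORE_FAST v → v=-2. Stack: []
LOAD_FAST_LOAD_FAST a,v → push -1,-2. Stack: [-1, -2]
BINARY_OP * → -1 * -2 = 2. Stack: [2]
STORE_FAST v → v=2. Stack: []
LOAD_FAST_LOAD_FAST v,a → push 2,-1. Stack: [2, -1]
BINARY_OP + → 2 + -1 = 1. Stack: [1]
STORE_FAST m → m=1. Stack: []
LOAD_FAST b → push 2. Stack: [2]
LOAD_CONST → push 5. Stack: [2, 5]
BINARY_OP * → 2 * 5 = 10. Stack: [10]
LOAD_CONST → push 9. Stack: [10, 9]
BINARY_OP - → 10 - 9 = 1. Stack: [1]
STORE_FAST y → y=1. Stack: []
LOAD_FAST_LOAD_FAST m,v → push 1,2. Stack: [1, 2]
BINARY_OP % → 1 % 2 = 1. Stack: [1]
LOAD_FAST b → push 2. Stack: [1, 2]
BINARY_OP - → 1 - 2 = -1. Stack: [-1]
STORE_FAST y → y=-1. Stack: []
LOAD_FAST v → push 2. Stack: [2]
RETURN_VALUE → return 2.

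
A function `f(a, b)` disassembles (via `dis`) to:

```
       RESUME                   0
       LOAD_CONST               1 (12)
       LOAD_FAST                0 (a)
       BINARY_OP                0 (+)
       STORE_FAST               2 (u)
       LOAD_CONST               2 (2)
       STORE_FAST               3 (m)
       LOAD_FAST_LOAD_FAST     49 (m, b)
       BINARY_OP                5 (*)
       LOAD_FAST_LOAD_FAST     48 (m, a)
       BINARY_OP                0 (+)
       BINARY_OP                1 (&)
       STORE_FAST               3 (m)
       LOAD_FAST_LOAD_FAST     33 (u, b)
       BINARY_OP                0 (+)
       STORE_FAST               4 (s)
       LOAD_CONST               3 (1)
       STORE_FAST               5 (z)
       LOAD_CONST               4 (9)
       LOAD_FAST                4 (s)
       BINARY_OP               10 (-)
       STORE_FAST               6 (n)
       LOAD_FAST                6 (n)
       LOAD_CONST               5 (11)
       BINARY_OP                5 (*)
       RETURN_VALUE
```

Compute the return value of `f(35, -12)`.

LOAD_CONST → push 12. Stack: [12]
LOAD_FAST a → push 35. Stack: [12, 35]
BINARY_OP + → 12 + 35 = 47. Stack: [47]
STORE_FAST u → u=47. Stack: []
LOAD_CONST → push 2. Stack: [2]
STORE_FAST m → m=2. Stack: []
LOAD_FAST_LOAD_FAST m,b → push 2,-12. Stack: [2, -12]
BINARY_OP * → 2 * -12 = -24. Stack: [-24]
LOAD_FAST_LOAD_FAST m,a → push 2,35. Stack: [-24, 2, 35]
BINARY_OP + → 2 + 35 = 37. Stack: [-24, 37]
BINARY_OP & → -24 & 37 = 32. Stack: [32]
STORE_FAST m → m=32. Stack: []
LOAD_FAST_LOAD_FAST u,b → push 47,-12. Stack: [47, -12]
BINARY_OP + → 47 + -12 = 35. Stack: [35]
STORE_FAST s → s=35. Stack: []
LOAD_CONST → push 1. Stack: [1]
STORE_FAST z → z=1. Stack: []
LOAD_CONST → push 9. Stack: [9]
LOAD_FAST s → push 35. Stack: [9, 35]
BINARY_OP - → 9 - 35 = -26. Stack: [-26]
STORE_FAST n → n=-26. Stack: []
LOAD_FAST n → push -26. Stack: [-26]
LOAD_CONST → push 11. Stack: [-26, 11]
BINARY_OP * → -26 * 11 = -286. Stack: [-286]
RETURN_VALUE → return -286.

-286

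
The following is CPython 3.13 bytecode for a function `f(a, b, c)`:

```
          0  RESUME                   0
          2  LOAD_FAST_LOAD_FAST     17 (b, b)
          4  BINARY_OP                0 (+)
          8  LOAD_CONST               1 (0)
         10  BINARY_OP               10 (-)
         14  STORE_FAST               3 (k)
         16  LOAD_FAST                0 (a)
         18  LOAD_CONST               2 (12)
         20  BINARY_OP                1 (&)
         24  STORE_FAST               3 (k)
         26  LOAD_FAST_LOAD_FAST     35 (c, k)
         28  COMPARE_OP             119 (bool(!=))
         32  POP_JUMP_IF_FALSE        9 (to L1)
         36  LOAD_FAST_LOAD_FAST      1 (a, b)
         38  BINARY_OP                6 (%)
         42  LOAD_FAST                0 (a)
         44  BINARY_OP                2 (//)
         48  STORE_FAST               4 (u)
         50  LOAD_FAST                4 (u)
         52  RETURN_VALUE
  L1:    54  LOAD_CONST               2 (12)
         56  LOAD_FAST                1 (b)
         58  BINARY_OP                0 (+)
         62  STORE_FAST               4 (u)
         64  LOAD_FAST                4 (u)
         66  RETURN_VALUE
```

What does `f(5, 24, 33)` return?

1

LOAD_FAST_LOAD_FAST b,b → push 24,24. Stack: [24, 24]
BINARY_OP + → 24 + 24 = 48. Stack: [48]
LOAD_CONST → push 0. Stack: [48, 0]
BINARY_OP - → 48 - 0 = 48. Stack: [48]
STORE_FAST k → k=48. Stack: []
LOAD_FAST a → push 5. Stack: [5]
LOAD_CONST → push 12. Stack: [5, 12]
BINARY_OP & → 5 & 12 = 4. Stack: [4]
STORE_FAST k → k=4. Stack: []
LOAD_FAST_LOAD_FAST c,k → push 33,4. Stack: [33, 4]
COMPARE_OP bool(!=) → 33 vs 4 = True. Stack: [True]
POP_JUMP_IF_FALSE → pop True; no jump. Stack: []
LOAD_FAST_LOAD_FAST a,b → push 5,24. Stack: [5, 24]
BINARY_OP % → 5 % 24 = 5. Stack: [5]
LOAD_FAST a → push 5. Stack: [5, 5]
BINARY_OP // → 5 // 5 = 1. Stack: [1]
STORE_FAST u → u=1. Stack: []
LOAD_FAST u → push 1. Stack: [1]
RETURN_VALUE → return 1.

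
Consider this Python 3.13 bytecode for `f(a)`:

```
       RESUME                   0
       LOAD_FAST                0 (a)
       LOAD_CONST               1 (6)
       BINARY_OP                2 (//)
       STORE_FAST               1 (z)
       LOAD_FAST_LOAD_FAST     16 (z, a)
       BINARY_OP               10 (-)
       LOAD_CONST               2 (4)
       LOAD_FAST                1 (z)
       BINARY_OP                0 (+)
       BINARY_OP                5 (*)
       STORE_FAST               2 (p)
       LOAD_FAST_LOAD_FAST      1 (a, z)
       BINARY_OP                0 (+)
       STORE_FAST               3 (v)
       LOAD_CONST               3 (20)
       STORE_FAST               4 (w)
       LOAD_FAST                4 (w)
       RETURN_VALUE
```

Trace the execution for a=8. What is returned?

20

LOAD_FAST a → push 8. Stack: [8]
LOAD_CONST → push 6. Stack: [8, 6]
BINARY_OP // → 8 // 6 = 1. Stack: [1]
STORE_FAST z → z=1. Stack: []
LOAD_FAST_LOAD_FAST z,a → push 1,8. Stack: [1, 8]
BINARY_OP - → 1 - 8 = -7. Stack: [-7]
LOAD_CONST → push 4. Stack: [-7, 4]
LOAD_FAST z → push 1. Stack: [-7, 4, 1]
BINARY_OP + → 4 + 1 = 5. Stack: [-7, 5]
BINARY_OP * → -7 * 5 = -35. Stack: [-35]
STORE_FAST p → p=-35. Stack: []
LOAD_FAST_LOAD_FAST a,z → push 8,1. Stack: [8, 1]
BINARY_OP + → 8 + 1 = 9. Stack: [9]
STORE_FAST v → v=9. Stack: []
LOAD_CONST → push 20. Stack: [20]
STORE_FAST w → w=20. Stack: []
LOAD_FAST w → push 20. Stack: [20]
RETURN_VALUE → return 20.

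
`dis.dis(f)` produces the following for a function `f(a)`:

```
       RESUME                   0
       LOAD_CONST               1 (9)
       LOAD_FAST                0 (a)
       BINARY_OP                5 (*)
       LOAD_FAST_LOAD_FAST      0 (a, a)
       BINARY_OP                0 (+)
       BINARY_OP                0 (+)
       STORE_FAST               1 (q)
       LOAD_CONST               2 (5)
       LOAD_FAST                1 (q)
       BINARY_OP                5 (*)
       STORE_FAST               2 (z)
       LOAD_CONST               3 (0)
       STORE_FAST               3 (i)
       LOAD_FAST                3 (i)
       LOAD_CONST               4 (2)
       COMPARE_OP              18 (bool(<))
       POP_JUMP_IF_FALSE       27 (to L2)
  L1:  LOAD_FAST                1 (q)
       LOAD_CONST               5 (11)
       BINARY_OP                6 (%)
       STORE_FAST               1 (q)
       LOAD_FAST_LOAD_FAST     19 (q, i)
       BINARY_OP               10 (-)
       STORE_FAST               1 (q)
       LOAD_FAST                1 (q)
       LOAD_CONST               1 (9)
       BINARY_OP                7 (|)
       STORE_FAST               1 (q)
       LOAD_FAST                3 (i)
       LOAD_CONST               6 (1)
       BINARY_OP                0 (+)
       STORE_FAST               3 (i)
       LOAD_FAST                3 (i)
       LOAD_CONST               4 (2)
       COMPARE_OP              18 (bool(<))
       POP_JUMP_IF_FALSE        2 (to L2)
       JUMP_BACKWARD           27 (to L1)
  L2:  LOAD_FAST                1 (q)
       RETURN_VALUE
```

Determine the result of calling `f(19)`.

LOAD_CONST → push 9. Stack: [9]
LOAD_FAST a → push 19. Stack: [9, 19]
BINARY_OP * → 9 * 19 = 171. Stack: [171]
LOAD_FAST_LOAD_FAST a,a → push 19,19. Stack: [171, 19, 19]
BINARY_OP + → 19 + 19 = 38. Stack: [171, 38]
BINARY_OP + → 171 + 38 = 209. Stack: [209]
STORE_FAST q → q=209. Stack: []
LOAD_CONST → push 5. Stack: [5]
LOAD_FAST q → push 209. Stack: [5, 209]
BINARY_OP * → 5 * 209 = 1045. Stack: [1045]
STORE_FAST z → z=1045. Stack: []
LOAD_CONST → push 0. Stack: [0]
STORE_FAST i → i=0. Stack: []
LOAD_FAST i → push 0. Stack: [0]
LOAD_CONST → push 2. Stack: [0, 2]
COMPARE_OP bool(<) → 0 vs 2 = True. Stack: [True]
POP_JUMP_IF_FALSE → pop True; no jump. Stack: []
LOAD_FAST q → push 209. Stack: [209]
LOAD_CONST → push 11. Stack: [209, 11]
BINARY_OP % → 209 % 11 = 0. Stack: [0]
STORE_FAST q → q=0. Stack: []
LOAD_FAST_LOAD_FAST q,i → push 0,0. Stack: [0, 0]
BINARY_OP - → 0 - 0 = 0. Stack: [0]
STORE_FAST q → q=0. Stack: []
LOAD_FAST q → push 0. Stack: [0]
LOAD_CONST → push 9. Stack: [0, 9]
BINARY_OP | → 0 | 9 = 9. Stack: [9]
STORE_FAST q → q=9. Stack: []
LOAD_FAST i → push 0. Stack: [0]
LOAD_CONST → push 1. Stack: [0, 1]
BINARY_OP + → 0 + 1 = 1. Stack: [1]
STORE_FAST i → i=1. Stack: []
LOAD_FAST i → push 1. Stack: [1]
LOAD_CONST → push 2. Stack: [1, 2]
COMPARE_OP bool(<) → 1 vs 2 = True. Stack: [True]
POP_JUMP_IF_FALSE → pop True; no jump. Stack: []
LOAD_FAST q → push 9. Stack: [9]
LOAD_CONST → push 11. Stack: [9, 11]
BINARY_OP % → 9 % 11 = 9. Stack: [9]
STORE_FAST q → q=9. Stack: []
LOAD_FAST_LOAD_FAST q,i → push 9,1. Stack: [9, 1]
BINARY_OP - → 9 - 1 = 8. Stack: [8]
STORE_FAST q → q=8. Stack: []
LOAD_FAST q → push 8. Stack: [8]
LOAD_CONST → push 9. Stack: [8, 9]
BINARY_OP | → 8 | 9 = 9. Stack: [9]
STORE_FAST q → q=9. Stack: []
LOAD_FAST i → push 1. Stack: [1]
LOAD_CONST → push 1. Stack: [1, 1]
BINARY_OP + → 1 + 1 = 2. Stack: [2]
STORE_FAST i → i=2. Stack: []
LOAD_FAST i → push 2. Stack: [2]
LOAD_CONST → push 2. Stack: [2, 2]
COMPARE_OP bool(<) → 2 vs 2 = False. Stack: [False]
POP_JUMP_IF_FALSE → pop False; jump. Stack: []
LOAD_FAST q → push 9. Stack: [9]
RETURN_VALUE → return 9.

9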